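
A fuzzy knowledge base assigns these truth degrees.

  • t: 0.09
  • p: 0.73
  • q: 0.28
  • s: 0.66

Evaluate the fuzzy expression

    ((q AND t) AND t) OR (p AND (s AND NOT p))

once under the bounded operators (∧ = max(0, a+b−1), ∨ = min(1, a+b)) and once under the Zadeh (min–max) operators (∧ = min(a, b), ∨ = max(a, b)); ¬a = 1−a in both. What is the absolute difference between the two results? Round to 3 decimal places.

Under bounded:
  q AND t = max(0, a+b−1) on (0.28, 0.09) = 0.00
  (q AND t) AND t = max(0, a+b−1) on (0.00, 0.09) = 0.00
  NOT p = 1 − 0.73 = 0.27
  s AND NOT p = max(0, a+b−1) on (0.66, 0.27) = 0.00
  p AND (s AND NOT p) = max(0, a+b−1) on (0.73, 0.00) = 0.00
  ((q AND t) AND t) OR (p AND (s AND NOT p)) = min(1, a+b) on (0.00, 0.00) = 0.00
  → value = 0.0000
Under Zadeh (min–max):
  q AND t = min(a, b) on (0.28, 0.09) = 0.09
  (q AND t) AND t = min(a, b) on (0.09, 0.09) = 0.09
  NOT p = 1 − 0.73 = 0.27
  s AND NOT p = min(a, b) on (0.66, 0.27) = 0.27
  p AND (s AND NOT p) = min(a, b) on (0.73, 0.27) = 0.27
  ((q AND t) AND t) OR (p AND (s AND NOT p)) = max(a, b) on (0.09, 0.27) = 0.27
  → value = 0.2700
|0.0000 − 0.2700| = 0.270

0.270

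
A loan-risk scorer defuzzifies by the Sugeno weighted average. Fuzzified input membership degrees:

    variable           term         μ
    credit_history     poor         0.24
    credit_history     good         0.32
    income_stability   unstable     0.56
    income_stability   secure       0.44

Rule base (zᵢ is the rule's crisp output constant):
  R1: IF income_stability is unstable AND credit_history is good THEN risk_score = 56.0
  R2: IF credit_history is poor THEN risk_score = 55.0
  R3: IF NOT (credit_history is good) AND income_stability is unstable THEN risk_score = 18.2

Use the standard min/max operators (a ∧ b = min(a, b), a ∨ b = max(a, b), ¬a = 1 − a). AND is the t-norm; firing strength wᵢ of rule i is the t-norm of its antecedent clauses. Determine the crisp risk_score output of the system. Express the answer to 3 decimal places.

R1 (z=56.0): unstable=0.56, good=0.32; AND[min(a, b)] → w = 0.32
R2 (z=55.0): poor=0.24 → w = 0.24
R3 (z=18.2): ¬good=1−0.32=0.68, unstable=0.56; AND[min(a, b)] → w = 0.56
Weighted average = (0.32·56.0 + 0.24·55.0 + 0.56·18.2) / (0.32 + 0.24 + 0.56)
  = 41.3120 / 1.1200 = 36.886

36.886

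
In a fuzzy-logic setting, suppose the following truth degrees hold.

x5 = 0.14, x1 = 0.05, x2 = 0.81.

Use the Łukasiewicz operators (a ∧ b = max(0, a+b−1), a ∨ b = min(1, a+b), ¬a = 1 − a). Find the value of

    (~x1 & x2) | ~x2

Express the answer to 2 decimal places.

~x1 = 1 − 0.05 = 0.95
~x1 & x2 = max(0, a+b−1) on (0.95, 0.81) = 0.76
~x2 = 1 − 0.81 = 0.19
(~x1 & x2) | ~x2 = min(1, a+b) on (0.76, 0.19) = 0.95

0.95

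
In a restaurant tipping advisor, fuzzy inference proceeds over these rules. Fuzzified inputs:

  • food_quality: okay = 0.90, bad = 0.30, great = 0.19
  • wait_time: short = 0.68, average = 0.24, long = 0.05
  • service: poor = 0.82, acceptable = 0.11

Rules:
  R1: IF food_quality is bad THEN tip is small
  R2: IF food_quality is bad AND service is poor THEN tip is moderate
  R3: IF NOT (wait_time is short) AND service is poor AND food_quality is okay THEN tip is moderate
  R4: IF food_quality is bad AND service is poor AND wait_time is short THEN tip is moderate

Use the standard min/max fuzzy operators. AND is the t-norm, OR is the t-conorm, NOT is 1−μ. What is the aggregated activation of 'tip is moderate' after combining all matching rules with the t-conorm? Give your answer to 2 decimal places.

R1: bad=0.30 → w = 0.30
R2: bad=0.30, poor=0.82; AND[min(a, b)] → w = 0.30
R3: ¬short=1−0.68=0.32, poor=0.82, okay=0.90; AND[min(a, b)] → w = 0.32
R4: bad=0.30, poor=0.82, short=0.68; AND[min(a, b)] → w = 0.30
Rules with consequent 'moderate': {R2, R3, R4} → strengths 0.30, 0.32, 0.30
Aggregate via t-conorm [max(a, b)]: 0.32

0.32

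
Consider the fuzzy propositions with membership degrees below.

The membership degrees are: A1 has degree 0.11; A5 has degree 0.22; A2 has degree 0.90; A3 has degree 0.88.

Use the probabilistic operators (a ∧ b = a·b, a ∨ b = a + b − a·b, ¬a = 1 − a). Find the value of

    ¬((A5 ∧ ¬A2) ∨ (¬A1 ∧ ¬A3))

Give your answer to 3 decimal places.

0.874

¬A2 = 1 − 0.9000 = 0.1000
A5 ∧ ¬A2 = a·b on (0.2200, 0.1000) = 0.0220
¬A1 = 1 − 0.1100 = 0.8900
¬A3 = 1 − 0.8800 = 0.1200
¬A1 ∧ ¬A3 = a·b on (0.8900, 0.1200) = 0.1068
(A5 ∧ ¬A2) ∨ (¬A1 ∧ ¬A3) = a + b − a·b on (0.0220, 0.1068) = 0.1265
¬((A5 ∧ ¬A2) ∨ (¬A1 ∧ ¬A3)) = 1 − 0.1265 = 0.8735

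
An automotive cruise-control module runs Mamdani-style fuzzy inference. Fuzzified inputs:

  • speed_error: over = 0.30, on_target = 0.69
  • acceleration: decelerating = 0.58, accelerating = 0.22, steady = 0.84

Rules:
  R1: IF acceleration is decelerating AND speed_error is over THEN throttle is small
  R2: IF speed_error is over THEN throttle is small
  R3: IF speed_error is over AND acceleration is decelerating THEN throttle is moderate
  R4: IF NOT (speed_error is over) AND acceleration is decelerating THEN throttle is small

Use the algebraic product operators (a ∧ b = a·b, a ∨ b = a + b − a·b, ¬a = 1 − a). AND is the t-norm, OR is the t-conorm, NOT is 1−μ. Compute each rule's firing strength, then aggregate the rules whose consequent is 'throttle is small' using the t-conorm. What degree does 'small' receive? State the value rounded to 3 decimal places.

0.657

R1: decelerating=0.58, over=0.30; AND[a·b] → w = 0.1740
R2: over=0.30 → w = 0.3000
R3: over=0.30, decelerating=0.58; AND[a·b] → w = 0.1740
R4: ¬over=1−0.30=0.70, decelerating=0.58; AND[a·b] → w = 0.4060
Rules with consequent 'small': {R1, R2, R4} → strengths 0.1740, 0.3000, 0.4060
Aggregate via t-conorm [a + b − a·b]: 0.6565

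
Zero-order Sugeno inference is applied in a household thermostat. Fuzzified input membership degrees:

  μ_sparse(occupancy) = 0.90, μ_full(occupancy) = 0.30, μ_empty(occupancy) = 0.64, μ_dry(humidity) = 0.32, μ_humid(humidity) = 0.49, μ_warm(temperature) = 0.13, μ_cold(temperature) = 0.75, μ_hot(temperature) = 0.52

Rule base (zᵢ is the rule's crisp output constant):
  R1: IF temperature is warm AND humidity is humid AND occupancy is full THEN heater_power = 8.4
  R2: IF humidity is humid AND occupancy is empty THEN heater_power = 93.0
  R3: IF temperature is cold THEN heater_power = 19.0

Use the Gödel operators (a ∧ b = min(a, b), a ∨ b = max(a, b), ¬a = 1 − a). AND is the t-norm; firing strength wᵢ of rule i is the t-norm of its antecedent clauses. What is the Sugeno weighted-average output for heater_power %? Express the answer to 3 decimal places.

R1 (z=8.4): warm=0.13, humid=0.49, full=0.30; AND[min(a, b)] → w = 0.13
R2 (z=93.0): humid=0.49, empty=0.64; AND[min(a, b)] → w = 0.49
R3 (z=19.0): cold=0.75 → w = 0.75
Weighted average = (0.13·8.4 + 0.49·93.0 + 0.75·19.0) / (0.13 + 0.49 + 0.75)
  = 60.9120 / 1.3700 = 44.461

44.461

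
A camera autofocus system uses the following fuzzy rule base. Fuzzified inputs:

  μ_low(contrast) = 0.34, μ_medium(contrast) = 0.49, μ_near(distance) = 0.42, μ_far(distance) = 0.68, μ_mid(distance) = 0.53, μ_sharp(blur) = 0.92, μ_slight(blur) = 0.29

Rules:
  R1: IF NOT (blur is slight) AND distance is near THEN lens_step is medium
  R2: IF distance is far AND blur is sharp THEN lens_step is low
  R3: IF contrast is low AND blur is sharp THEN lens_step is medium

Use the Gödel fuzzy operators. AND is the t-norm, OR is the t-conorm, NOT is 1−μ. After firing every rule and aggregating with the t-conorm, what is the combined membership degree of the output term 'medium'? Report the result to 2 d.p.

0.42

R1: ¬slight=1−0.29=0.71, near=0.42; AND[min(a, b)] → w = 0.42
R2: far=0.68, sharp=0.92; AND[min(a, b)] → w = 0.68
R3: low=0.34, sharp=0.92; AND[min(a, b)] → w = 0.34
Rules with consequent 'medium': {R1, R3} → strengths 0.42, 0.34
Aggregate via t-conorm [max(a, b)]: 0.42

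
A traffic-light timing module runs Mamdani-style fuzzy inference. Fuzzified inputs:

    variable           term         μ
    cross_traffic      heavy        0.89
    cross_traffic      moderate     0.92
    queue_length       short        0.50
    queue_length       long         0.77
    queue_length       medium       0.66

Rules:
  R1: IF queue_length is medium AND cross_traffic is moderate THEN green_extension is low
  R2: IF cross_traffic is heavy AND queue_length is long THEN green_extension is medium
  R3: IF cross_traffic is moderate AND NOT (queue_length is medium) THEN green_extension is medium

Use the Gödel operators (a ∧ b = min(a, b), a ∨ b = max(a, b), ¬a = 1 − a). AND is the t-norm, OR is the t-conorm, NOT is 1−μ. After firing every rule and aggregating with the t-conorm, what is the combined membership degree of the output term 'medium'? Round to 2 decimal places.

R1: medium=0.66, moderate=0.92; AND[min(a, b)] → w = 0.66
R2: heavy=0.89, long=0.77; AND[min(a, b)] → w = 0.77
R3: moderate=0.92, ¬medium=1−0.66=0.34; AND[min(a, b)] → w = 0.34
Rules with consequent 'medium': {R2, R3} → strengths 0.77, 0.34
Aggregate via t-conorm [max(a, b)]: 0.77

0.77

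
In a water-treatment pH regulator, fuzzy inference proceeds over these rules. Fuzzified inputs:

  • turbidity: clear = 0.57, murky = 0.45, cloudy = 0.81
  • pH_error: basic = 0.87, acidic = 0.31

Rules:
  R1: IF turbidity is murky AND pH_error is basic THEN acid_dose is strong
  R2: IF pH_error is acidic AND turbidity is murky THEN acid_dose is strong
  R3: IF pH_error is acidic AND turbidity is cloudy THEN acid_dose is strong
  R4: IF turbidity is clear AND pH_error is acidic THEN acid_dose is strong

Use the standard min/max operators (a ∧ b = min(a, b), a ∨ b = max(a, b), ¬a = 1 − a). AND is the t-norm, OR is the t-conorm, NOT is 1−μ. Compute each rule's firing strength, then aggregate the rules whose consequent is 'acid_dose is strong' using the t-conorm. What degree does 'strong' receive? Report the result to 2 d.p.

R1: murky=0.45, basic=0.87; AND[min(a, b)] → w = 0.45
R2: acidic=0.31, murky=0.45; AND[min(a, b)] → w = 0.31
R3: acidic=0.31, cloudy=0.81; AND[min(a, b)] → w = 0.31
R4: clear=0.57, acidic=0.31; AND[min(a, b)] → w = 0.31
Rules with consequent 'strong': {R1, R2, R3, R4} → strengths 0.45, 0.31, 0.31, 0.31
Aggregate via t-conorm [max(a, b)]: 0.45

0.45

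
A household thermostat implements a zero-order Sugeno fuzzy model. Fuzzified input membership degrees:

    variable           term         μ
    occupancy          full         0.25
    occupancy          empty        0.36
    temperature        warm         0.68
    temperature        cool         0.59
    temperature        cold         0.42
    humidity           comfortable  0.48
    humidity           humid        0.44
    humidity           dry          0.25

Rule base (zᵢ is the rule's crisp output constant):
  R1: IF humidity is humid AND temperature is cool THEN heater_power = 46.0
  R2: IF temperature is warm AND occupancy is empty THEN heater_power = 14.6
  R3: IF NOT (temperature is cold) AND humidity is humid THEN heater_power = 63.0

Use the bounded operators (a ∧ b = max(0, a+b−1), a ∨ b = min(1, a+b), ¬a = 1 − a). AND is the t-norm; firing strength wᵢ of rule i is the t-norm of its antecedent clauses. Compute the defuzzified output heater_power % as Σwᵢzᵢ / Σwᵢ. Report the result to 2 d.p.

35.82

R1 (z=46.0): humid=0.44, cool=0.59; AND[max(0, a+b−1)] → w = 0.03
R2 (z=14.6): warm=0.68, empty=0.36; AND[max(0, a+b−1)] → w = 0.04
R3 (z=63.0): ¬cold=1−0.42=0.58, humid=0.44; AND[max(0, a+b−1)] → w = 0.02
Weighted average = (0.03·46.0 + 0.04·14.6 + 0.02·63.0) / (0.03 + 0.04 + 0.02)
  = 3.2240 / 0.0900 = 35.82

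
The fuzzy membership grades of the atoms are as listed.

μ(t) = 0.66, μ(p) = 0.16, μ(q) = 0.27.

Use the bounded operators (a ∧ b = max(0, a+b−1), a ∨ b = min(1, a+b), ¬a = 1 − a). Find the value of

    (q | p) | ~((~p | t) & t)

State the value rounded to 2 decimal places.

q | p = min(1, a+b) on (0.27, 0.16) = 0.43
~p = 1 − 0.16 = 0.84
~p | t = min(1, a+b) on (0.84, 0.66) = 1.00
(~p | t) & t = max(0, a+b−1) on (1.00, 0.66) = 0.66
~((~p | t) & t) = 1 − 0.66 = 0.34
(q | p) | ~((~p | t) & t) = min(1, a+b) on (0.43, 0.34) = 0.77

0.77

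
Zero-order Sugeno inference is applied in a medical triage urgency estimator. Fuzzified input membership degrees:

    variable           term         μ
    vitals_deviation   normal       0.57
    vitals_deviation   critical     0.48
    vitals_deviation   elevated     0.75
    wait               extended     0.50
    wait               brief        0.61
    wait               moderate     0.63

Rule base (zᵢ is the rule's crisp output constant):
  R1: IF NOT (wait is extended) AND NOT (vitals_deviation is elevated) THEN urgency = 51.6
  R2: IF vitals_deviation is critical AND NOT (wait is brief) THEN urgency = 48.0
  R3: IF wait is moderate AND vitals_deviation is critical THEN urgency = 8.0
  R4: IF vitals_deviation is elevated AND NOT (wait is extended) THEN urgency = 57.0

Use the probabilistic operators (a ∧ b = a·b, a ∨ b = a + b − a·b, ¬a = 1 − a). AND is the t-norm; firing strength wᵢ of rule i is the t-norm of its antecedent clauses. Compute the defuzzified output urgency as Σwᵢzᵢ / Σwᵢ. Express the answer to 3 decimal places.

R1 (z=51.6): ¬extended=1−0.50=0.50, ¬elevated=1−0.75=0.25; AND[a·b] → w = 0.1250
R2 (z=48.0): critical=0.48, ¬brief=1−0.61=0.39; AND[a·b] → w = 0.1872
R3 (z=8.0): moderate=0.63, critical=0.48; AND[a·b] → w = 0.3024
R4 (z=57.0): elevated=0.75, ¬extended=1−0.50=0.50; AND[a·b] → w = 0.3750
Weighted average = (0.1250·51.6 + 0.1872·48.0 + 0.3024·8.0 + 0.3750·57.0) / (0.1250 + 0.1872 + 0.3024 + 0.3750)
  = 39.2298 / 0.9896 = 39.642

39.642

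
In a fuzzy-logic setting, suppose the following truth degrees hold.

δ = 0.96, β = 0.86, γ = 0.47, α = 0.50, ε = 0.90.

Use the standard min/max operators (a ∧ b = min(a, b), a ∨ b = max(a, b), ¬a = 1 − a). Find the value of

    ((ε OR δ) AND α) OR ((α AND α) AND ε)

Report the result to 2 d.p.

ε OR δ = max(a, b) on (0.90, 0.96) = 0.96
(ε OR δ) AND α = min(a, b) on (0.96, 0.50) = 0.50
α AND α = min(a, b) on (0.50, 0.50) = 0.50
(α AND α) AND ε = min(a, b) on (0.50, 0.90) = 0.50
((ε OR δ) AND α) OR ((α AND α) AND ε) = max(a, b) on (0.50, 0.50) = 0.50

0.50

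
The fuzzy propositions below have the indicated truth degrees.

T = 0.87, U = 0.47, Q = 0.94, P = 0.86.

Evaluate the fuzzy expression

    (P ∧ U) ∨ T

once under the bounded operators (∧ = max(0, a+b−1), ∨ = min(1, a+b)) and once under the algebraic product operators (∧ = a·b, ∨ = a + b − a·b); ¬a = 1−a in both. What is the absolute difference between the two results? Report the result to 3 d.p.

0.077

Under bounded:
  P ∧ U = max(0, a+b−1) on (0.86, 0.47) = 0.33
  (P ∧ U) ∨ T = min(1, a+b) on (0.33, 0.87) = 1.00
  → value = 1.0000
Under algebraic product:
  P ∧ U = a·b on (0.8600, 0.4700) = 0.4042
  (P ∧ U) ∨ T = a + b − a·b on (0.4042, 0.8700) = 0.9225
  → value = 0.9225
|1.0000 − 0.9225| = 0.077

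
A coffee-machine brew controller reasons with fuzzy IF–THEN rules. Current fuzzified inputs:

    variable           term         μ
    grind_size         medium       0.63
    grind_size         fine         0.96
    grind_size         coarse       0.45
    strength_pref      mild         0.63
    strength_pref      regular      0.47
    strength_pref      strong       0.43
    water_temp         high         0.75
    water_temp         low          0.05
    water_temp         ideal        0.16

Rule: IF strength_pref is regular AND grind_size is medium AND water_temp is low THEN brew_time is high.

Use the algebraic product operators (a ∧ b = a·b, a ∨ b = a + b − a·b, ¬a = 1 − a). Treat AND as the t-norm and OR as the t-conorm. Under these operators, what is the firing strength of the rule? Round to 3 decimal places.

firing strength: regular=0.47, medium=0.63, low=0.05; AND[a·b] → w = 0.0148

0.015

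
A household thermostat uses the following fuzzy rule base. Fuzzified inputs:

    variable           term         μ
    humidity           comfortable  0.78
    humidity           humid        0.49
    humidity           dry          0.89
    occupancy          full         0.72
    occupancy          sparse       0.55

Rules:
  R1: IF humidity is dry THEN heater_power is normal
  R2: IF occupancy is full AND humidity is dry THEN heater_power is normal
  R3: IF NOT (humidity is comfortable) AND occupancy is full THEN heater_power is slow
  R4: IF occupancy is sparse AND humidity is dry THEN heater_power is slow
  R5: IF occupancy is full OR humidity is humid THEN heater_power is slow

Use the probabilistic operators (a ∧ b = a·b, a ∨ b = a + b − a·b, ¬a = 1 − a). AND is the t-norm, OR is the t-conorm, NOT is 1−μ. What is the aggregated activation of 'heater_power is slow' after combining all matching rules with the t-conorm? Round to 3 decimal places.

R1: dry=0.89 → w = 0.8900
R2: full=0.72, dry=0.89; AND[a·b] → w = 0.6408
R3: ¬comfortable=1−0.78=0.22, full=0.72; AND[a·b] → w = 0.1584
R4: sparse=0.55, dry=0.89; AND[a·b] → w = 0.4895
R5: full=0.72, humid=0.49; OR[a + b − a·b] → w = 0.8572
Rules with consequent 'slow': {R3, R4, R5} → strengths 0.1584, 0.4895, 0.8572
Aggregate via t-conorm [a + b − a·b]: 0.9386

0.939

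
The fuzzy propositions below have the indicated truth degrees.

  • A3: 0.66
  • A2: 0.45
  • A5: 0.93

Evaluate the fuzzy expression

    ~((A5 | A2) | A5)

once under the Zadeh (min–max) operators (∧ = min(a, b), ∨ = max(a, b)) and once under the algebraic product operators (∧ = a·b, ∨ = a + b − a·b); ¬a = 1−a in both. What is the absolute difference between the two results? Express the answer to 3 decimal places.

Under Zadeh (min–max):
  A5 | A2 = max(a, b) on (0.93, 0.45) = 0.93
  (A5 | A2) | A5 = max(a, b) on (0.93, 0.93) = 0.93
  ~((A5 | A2) | A5) = 1 − 0.93 = 0.07
  → value = 0.0700
Under algebraic product:
  A5 | A2 = a + b − a·b on (0.9300, 0.4500) = 0.9615
  (A5 | A2) | A5 = a + b − a·b on (0.9615, 0.9300) = 0.9973
  ~((A5 | A2) | A5) = 1 − 0.9973 = 0.0027
  → value = 0.0027
|0.0700 − 0.0027| = 0.067

0.067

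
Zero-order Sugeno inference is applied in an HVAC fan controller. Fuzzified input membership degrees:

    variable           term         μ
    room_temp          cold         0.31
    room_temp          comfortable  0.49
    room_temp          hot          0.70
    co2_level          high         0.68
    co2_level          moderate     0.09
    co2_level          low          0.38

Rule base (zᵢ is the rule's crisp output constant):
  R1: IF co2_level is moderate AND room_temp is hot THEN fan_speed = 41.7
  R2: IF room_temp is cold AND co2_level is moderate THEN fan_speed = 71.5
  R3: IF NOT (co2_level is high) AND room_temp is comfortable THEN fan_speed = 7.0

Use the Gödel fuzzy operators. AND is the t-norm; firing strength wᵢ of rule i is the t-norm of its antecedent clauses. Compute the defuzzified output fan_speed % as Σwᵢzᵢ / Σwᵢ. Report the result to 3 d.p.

24.856

R1 (z=41.7): moderate=0.09, hot=0.70; AND[min(a, b)] → w = 0.09
R2 (z=71.5): cold=0.31, moderate=0.09; AND[min(a, b)] → w = 0.09
R3 (z=7.0): ¬high=1−0.68=0.32, comfortable=0.49; AND[min(a, b)] → w = 0.32
Weighted average = (0.09·41.7 + 0.09·71.5 + 0.32·7.0) / (0.09 + 0.09 + 0.32)
  = 12.4280 / 0.5000 = 24.856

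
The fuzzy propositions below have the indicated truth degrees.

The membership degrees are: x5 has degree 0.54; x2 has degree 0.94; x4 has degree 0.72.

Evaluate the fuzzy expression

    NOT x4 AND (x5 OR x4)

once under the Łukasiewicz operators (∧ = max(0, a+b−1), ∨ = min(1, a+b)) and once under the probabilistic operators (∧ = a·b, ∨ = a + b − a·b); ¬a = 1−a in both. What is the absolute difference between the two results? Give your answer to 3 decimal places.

Under Łukasiewicz:
  NOT x4 = 1 − 0.72 = 0.28
  x5 OR x4 = min(1, a+b) on (0.54, 0.72) = 1.00
  NOT x4 AND (x5 OR x4) = max(0, a+b−1) on (0.28, 1.00) = 0.28
  → value = 0.2800
Under probabilistic:
  NOT x4 = 1 − 0.7200 = 0.2800
  x5 OR x4 = a + b − a·b on (0.5400, 0.7200) = 0.8712
  NOT x4 AND (x5 OR x4) = a·b on (0.2800, 0.8712) = 0.2439
  → value = 0.2439
|0.2800 − 0.2439| = 0.036

0.036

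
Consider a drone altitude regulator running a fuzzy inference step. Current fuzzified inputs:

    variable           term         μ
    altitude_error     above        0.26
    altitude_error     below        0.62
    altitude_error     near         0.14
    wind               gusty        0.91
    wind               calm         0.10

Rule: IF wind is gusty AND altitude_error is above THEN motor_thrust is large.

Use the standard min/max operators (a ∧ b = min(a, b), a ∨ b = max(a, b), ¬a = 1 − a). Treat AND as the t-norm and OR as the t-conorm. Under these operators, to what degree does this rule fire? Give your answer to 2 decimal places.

firing strength: gusty=0.91, above=0.26; AND[min(a, b)] → w = 0.26

0.26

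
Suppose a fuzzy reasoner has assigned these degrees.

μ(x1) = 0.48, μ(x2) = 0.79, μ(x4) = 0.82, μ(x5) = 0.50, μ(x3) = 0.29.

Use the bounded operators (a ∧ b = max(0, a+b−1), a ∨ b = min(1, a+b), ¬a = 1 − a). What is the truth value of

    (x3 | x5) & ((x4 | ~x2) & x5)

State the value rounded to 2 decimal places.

0.29

x3 | x5 = min(1, a+b) on (0.29, 0.50) = 0.79
~x2 = 1 − 0.79 = 0.21
x4 | ~x2 = min(1, a+b) on (0.82, 0.21) = 1.00
(x4 | ~x2) & x5 = max(0, a+b−1) on (1.00, 0.50) = 0.50
(x3 | x5) & ((x4 | ~x2) & x5) = max(0, a+b−1) on (0.79, 0.50) = 0.29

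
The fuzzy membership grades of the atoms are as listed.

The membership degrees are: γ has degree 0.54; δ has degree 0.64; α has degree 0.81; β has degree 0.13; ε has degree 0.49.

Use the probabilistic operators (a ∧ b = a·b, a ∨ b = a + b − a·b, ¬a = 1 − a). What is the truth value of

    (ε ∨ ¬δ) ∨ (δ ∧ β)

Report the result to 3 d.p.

¬δ = 1 − 0.6400 = 0.3600
ε ∨ ¬δ = a + b − a·b on (0.4900, 0.3600) = 0.6736
δ ∧ β = a·b on (0.6400, 0.1300) = 0.0832
(ε ∨ ¬δ) ∨ (δ ∧ β) = a + b − a·b on (0.6736, 0.0832) = 0.7008

0.701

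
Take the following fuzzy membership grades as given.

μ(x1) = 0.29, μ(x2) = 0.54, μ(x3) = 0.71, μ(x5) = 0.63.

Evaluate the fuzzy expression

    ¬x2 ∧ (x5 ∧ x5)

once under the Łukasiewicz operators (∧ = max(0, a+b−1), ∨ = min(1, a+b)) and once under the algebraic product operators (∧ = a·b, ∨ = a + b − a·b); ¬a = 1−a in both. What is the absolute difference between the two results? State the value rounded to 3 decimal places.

0.183

Under Łukasiewicz:
  ¬x2 = 1 − 0.54 = 0.46
  x5 ∧ x5 = max(0, a+b−1) on (0.63, 0.63) = 0.26
  ¬x2 ∧ (x5 ∧ x5) = max(0, a+b−1) on (0.46, 0.26) = 0.00
  → value = 0.0000
Under algebraic product:
  ¬x2 = 1 − 0.5400 = 0.4600
  x5 ∧ x5 = a·b on (0.6300, 0.6300) = 0.3969
  ¬x2 ∧ (x5 ∧ x5) = a·b on (0.4600, 0.3969) = 0.1826
  → value = 0.1826
|0.0000 − 0.1826| = 0.183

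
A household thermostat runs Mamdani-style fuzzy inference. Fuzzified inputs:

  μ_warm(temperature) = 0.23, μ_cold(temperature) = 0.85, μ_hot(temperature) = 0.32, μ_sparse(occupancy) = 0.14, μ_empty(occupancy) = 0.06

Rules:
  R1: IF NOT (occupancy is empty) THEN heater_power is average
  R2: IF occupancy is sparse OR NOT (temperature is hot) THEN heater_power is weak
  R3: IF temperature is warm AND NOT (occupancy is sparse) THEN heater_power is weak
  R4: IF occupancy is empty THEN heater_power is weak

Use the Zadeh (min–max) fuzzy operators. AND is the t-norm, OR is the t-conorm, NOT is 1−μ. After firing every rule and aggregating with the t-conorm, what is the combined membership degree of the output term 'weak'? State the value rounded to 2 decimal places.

0.68

R1: ¬empty=1−0.06=0.94 → w = 0.94
R2: sparse=0.14, ¬hot=1−0.32=0.68; OR[max(a, b)] → w = 0.68
R3: warm=0.23, ¬sparse=1−0.14=0.86; AND[min(a, b)] → w = 0.23
R4: empty=0.06 → w = 0.06
Rules with consequent 'weak': {R2, R3, R4} → strengths 0.68, 0.23, 0.06
Aggregate via t-conorm [max(a, b)]: 0.68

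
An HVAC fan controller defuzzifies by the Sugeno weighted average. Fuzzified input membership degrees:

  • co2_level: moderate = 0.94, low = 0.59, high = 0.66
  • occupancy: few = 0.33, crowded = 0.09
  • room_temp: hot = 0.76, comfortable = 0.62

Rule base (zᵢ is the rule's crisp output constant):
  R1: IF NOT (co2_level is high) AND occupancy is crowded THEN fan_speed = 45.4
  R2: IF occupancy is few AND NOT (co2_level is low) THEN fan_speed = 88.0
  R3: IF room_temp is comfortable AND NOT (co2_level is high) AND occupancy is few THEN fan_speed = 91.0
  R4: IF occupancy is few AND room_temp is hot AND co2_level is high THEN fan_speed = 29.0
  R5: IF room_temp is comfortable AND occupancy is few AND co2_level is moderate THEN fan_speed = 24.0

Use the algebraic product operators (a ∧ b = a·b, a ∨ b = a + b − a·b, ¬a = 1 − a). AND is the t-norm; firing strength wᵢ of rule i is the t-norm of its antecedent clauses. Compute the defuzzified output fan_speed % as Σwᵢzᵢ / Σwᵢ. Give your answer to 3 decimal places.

R1 (z=45.4): ¬high=1−0.66=0.34, crowded=0.09; AND[a·b] → w = 0.0306
R2 (z=88.0): few=0.33, ¬low=1−0.59=0.41; AND[a·b] → w = 0.1353
R3 (z=91.0): comfortable=0.62, ¬high=1−0.66=0.34, few=0.33; AND[a·b] → w = 0.0696
R4 (z=29.0): few=0.33, hot=0.76, high=0.66; AND[a·b] → w = 0.1655
R5 (z=24.0): comfortable=0.62, few=0.33, moderate=0.94; AND[a·b] → w = 0.1923
Weighted average = (0.0306·45.4 + 0.1353·88.0 + 0.0696·91.0 + 0.1655·29.0 + 0.1923·24.0) / (0.0306 + 0.1353 + 0.0696 + 0.1655 + 0.1923)
  = 29.0421 / 0.5933 = 48.949

48.949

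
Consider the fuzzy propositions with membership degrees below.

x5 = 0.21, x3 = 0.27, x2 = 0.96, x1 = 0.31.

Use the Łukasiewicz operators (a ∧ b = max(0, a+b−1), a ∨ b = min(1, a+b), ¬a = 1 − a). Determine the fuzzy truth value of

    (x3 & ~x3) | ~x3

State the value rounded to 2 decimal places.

~x3 = 1 − 0.27 = 0.73
x3 & ~x3 = max(0, a+b−1) on (0.27, 0.73) = 0.00
~x3 = 1 − 0.27 = 0.73
(x3 & ~x3) | ~x3 = min(1, a+b) on (0.00, 0.73) = 0.73

0.73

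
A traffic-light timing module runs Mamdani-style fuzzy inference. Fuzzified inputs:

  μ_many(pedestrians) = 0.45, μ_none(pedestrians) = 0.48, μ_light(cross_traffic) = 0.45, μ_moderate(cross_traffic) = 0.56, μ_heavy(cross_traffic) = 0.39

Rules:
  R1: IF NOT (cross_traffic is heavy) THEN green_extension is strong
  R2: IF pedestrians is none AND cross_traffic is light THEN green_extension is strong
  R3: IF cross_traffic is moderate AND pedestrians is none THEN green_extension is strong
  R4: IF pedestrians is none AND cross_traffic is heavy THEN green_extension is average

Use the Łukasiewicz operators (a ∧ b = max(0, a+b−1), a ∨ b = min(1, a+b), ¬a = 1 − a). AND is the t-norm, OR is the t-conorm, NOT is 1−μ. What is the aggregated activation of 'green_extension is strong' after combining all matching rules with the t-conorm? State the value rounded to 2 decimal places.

R1: ¬heavy=1−0.39=0.61 → w = 0.61
R2: none=0.48, light=0.45; AND[max(0, a+b−1)] → w = 0.00
R3: moderate=0.56, none=0.48; AND[max(0, a+b−1)] → w = 0.04
R4: none=0.48, heavy=0.39; AND[max(0, a+b−1)] → w = 0.00
Rules with consequent 'strong': {R1, R2, R3} → strengths 0.61, 0.00, 0.04
Aggregate via t-conorm [min(1, a+b)]: 0.65

0.65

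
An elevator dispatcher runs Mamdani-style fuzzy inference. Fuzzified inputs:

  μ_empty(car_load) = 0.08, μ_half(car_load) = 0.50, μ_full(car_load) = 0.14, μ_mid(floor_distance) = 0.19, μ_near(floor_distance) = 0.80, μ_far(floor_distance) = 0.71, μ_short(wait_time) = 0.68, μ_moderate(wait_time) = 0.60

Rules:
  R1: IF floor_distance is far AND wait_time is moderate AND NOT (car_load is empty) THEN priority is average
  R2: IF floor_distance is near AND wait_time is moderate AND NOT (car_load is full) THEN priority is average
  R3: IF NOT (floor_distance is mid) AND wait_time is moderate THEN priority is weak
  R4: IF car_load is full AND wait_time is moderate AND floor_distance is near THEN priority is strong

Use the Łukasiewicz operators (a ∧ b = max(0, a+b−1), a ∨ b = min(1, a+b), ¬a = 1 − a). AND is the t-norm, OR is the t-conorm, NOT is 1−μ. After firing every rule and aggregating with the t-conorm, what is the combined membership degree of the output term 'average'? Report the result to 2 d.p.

R1: far=0.71, moderate=0.60, ¬empty=1−0.08=0.92; AND[max(0, a+b−1)] → w = 0.23
R2: near=0.80, moderate=0.60, ¬full=1−0.14=0.86; AND[max(0, a+b−1)] → w = 0.26
R3: ¬mid=1−0.19=0.81, moderate=0.60; AND[max(0, a+b−1)] → w = 0.41
R4: full=0.14, moderate=0.60, near=0.80; AND[max(0, a+b−1)] → w = 0.00
Rules with consequent 'average': {R1, R2} → strengths 0.23, 0.26
Aggregate via t-conorm [min(1, a+b)]: 0.49

0.49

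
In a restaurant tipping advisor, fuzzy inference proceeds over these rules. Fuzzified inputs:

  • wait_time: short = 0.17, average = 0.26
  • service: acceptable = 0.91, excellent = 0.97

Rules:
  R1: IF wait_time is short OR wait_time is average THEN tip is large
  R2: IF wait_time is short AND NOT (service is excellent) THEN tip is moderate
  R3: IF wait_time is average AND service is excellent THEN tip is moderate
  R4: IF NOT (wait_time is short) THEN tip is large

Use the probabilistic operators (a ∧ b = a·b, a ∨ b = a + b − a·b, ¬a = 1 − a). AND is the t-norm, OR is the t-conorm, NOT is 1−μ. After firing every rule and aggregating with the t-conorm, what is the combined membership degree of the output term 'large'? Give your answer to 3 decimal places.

R1: short=0.17, average=0.26; OR[a + b − a·b] → w = 0.3858
R2: short=0.17, ¬excellent=1−0.97=0.03; AND[a·b] → w = 0.0051
R3: average=0.26, excellent=0.97; AND[a·b] → w = 0.2522
R4: ¬short=1−0.17=0.83 → w = 0.8300
Rules with consequent 'large': {R1, R4} → strengths 0.3858, 0.8300
Aggregate via t-conorm [a + b − a·b]: 0.8956

0.896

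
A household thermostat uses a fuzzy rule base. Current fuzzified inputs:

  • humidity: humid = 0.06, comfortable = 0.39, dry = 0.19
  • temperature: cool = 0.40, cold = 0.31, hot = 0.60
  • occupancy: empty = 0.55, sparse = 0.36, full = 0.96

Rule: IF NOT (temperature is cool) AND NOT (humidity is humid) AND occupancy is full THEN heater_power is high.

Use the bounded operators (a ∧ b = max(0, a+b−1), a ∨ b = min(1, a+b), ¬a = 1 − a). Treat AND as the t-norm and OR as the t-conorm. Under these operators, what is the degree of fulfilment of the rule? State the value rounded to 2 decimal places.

firing strength: ¬cool=1−0.40=0.60, ¬humid=1−0.06=0.94, full=0.96; AND[max(0, a+b−1)] → w = 0.50

0.50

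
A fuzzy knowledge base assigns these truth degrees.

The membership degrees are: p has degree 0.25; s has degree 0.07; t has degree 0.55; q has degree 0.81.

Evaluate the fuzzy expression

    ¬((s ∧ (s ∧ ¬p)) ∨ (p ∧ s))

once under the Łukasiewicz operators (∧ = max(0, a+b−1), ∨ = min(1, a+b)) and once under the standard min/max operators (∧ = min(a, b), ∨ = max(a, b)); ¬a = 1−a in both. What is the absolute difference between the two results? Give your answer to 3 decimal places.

0.070

Under Łukasiewicz:
  ¬p = 1 − 0.25 = 0.75
  s ∧ ¬p = max(0, a+b−1) on (0.07, 0.75) = 0.00
  s ∧ (s ∧ ¬p) = max(0, a+b−1) on (0.07, 0.00) = 0.00
  p ∧ s = max(0, a+b−1) on (0.25, 0.07) = 0.00
  (s ∧ (s ∧ ¬p)) ∨ (p ∧ s) = min(1, a+b) on (0.00, 0.00) = 0.00
  ¬((s ∧ (s ∧ ¬p)) ∨ (p ∧ s)) = 1 − 0.00 = 1.00
  → value = 1.0000
Under standard min/max:
  ¬p = 1 − 0.25 = 0.75
  s ∧ ¬p = min(a, b) on (0.07, 0.75) = 0.07
  s ∧ (s ∧ ¬p) = min(a, b) on (0.07, 0.07) = 0.07
  p ∧ s = min(a, b) on (0.25, 0.07) = 0.07
  (s ∧ (s ∧ ¬p)) ∨ (p ∧ s) = max(a, b) on (0.07, 0.07) = 0.07
  ¬((s ∧ (s ∧ ¬p)) ∨ (p ∧ s)) = 1 − 0.07 = 0.93
  → value = 0.9300
|1.0000 − 0.9300| = 0.070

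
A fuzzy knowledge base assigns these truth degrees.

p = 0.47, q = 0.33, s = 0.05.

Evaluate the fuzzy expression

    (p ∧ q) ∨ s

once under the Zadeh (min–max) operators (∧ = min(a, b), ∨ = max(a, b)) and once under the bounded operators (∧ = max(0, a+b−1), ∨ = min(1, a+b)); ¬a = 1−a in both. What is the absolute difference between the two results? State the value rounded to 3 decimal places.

Under Zadeh (min–max):
  p ∧ q = min(a, b) on (0.47, 0.33) = 0.33
  (p ∧ q) ∨ s = max(a, b) on (0.33, 0.05) = 0.33
  → value = 0.3300
Under bounded:
  p ∧ q = max(0, a+b−1) on (0.47, 0.33) = 0.00
  (p ∧ q) ∨ s = min(1, a+b) on (0.00, 0.05) = 0.05
  → value = 0.0500
|0.3300 − 0.0500| = 0.280

0.280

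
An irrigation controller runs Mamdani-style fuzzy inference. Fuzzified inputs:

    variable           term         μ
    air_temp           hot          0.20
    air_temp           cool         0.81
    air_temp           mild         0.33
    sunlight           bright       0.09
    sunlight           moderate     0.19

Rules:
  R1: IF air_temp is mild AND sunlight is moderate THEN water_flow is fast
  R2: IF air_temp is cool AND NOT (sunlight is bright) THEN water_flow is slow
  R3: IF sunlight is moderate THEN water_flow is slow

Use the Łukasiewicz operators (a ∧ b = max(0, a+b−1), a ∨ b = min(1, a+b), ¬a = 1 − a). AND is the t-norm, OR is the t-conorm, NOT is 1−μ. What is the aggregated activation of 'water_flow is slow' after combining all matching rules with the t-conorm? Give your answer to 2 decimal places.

R1: mild=0.33, moderate=0.19; AND[max(0, a+b−1)] → w = 0.00
R2: cool=0.81, ¬bright=1−0.09=0.91; AND[max(0, a+b−1)] → w = 0.72
R3: moderate=0.19 → w = 0.19
Rules with consequent 'slow': {R2, R3} → strengths 0.72, 0.19
Aggregate via t-conorm [min(1, a+b)]: 0.91

0.91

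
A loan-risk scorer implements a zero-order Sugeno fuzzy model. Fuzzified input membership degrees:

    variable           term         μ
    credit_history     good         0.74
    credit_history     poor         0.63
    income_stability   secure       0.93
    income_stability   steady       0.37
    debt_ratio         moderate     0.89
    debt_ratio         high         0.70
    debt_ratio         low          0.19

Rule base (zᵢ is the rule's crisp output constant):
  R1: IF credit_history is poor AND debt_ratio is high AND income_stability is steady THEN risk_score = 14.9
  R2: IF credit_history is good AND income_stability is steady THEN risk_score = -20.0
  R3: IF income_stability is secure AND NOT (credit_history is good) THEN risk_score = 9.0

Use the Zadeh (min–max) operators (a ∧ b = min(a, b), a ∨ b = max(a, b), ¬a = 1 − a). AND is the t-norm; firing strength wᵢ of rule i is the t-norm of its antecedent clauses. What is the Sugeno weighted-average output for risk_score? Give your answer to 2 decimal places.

R1 (z=14.9): poor=0.63, high=0.70, steady=0.37; AND[min(a, b)] → w = 0.37
R2 (z=-20.0): good=0.74, steady=0.37; AND[min(a, b)] → w = 0.37
R3 (z=9.0): secure=0.93, ¬good=1−0.74=0.26; AND[min(a, b)] → w = 0.26
Weighted average = (0.37·14.9 + 0.37·-20.0 + 0.26·9.0) / (0.37 + 0.37 + 0.26)
  = 0.4530 / 1.0000 = 0.45

0.45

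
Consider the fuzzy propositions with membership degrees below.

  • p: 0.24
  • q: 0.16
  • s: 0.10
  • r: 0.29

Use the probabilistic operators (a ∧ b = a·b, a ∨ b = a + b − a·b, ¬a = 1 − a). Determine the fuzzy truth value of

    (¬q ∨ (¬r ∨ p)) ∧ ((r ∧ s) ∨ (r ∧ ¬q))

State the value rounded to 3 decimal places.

¬q = 1 − 0.1600 = 0.8400
¬r = 1 − 0.2900 = 0.7100
¬r ∨ p = a + b − a·b on (0.7100, 0.2400) = 0.7796
¬q ∨ (¬r ∨ p) = a + b − a·b on (0.8400, 0.7796) = 0.9647
r ∧ s = a·b on (0.2900, 0.1000) = 0.0290
¬q = 1 − 0.1600 = 0.8400
r ∧ ¬q = a·b on (0.2900, 0.8400) = 0.2436
(r ∧ s) ∨ (r ∧ ¬q) = a + b − a·b on (0.0290, 0.2436) = 0.2655
(¬q ∨ (¬r ∨ p)) ∧ ((r ∧ s) ∨ (r ∧ ¬q)) = a·b on (0.9647, 0.2655) = 0.2562

0.256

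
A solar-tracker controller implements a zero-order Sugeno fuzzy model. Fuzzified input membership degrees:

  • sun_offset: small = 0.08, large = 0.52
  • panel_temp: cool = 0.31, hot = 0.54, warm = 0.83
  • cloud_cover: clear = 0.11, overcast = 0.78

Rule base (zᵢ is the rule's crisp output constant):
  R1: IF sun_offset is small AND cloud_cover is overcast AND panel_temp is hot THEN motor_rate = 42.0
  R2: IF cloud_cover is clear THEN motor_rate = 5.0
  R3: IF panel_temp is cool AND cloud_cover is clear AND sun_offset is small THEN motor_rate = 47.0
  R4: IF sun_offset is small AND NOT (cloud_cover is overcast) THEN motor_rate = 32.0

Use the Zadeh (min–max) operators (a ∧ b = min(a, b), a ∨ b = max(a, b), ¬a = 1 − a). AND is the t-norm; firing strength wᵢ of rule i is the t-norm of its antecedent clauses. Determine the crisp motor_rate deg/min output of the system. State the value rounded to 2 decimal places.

R1 (z=42.0): small=0.08, overcast=0.78, hot=0.54; AND[min(a, b)] → w = 0.08
R2 (z=5.0): clear=0.11 → w = 0.11
R3 (z=47.0): cool=0.31, clear=0.11, small=0.08; AND[min(a, b)] → w = 0.08
R4 (z=32.0): small=0.08, ¬overcast=1−0.78=0.22; AND[min(a, b)] → w = 0.08
Weighted average = (0.08·42.0 + 0.11·5.0 + 0.08·47.0 + 0.08·32.0) / (0.08 + 0.11 + 0.08 + 0.08)
  = 10.2300 / 0.3500 = 29.23

29.23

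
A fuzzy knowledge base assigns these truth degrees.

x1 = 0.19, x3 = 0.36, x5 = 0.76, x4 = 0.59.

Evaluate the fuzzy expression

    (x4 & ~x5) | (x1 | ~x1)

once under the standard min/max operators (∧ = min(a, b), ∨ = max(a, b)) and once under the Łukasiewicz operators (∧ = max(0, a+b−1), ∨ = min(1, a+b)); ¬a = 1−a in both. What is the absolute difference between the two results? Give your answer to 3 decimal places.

0.190

Under standard min/max:
  ~x5 = 1 − 0.76 = 0.24
  x4 & ~x5 = min(a, b) on (0.59, 0.24) = 0.24
  ~x1 = 1 − 0.19 = 0.81
  x1 | ~x1 = max(a, b) on (0.19, 0.81) = 0.81
  (x4 & ~x5) | (x1 | ~x1) = max(a, b) on (0.24, 0.81) = 0.81
  → value = 0.8100
Under Łukasiewicz:
  ~x5 = 1 − 0.76 = 0.24
  x4 & ~x5 = max(0, a+b−1) on (0.59, 0.24) = 0.00
  ~x1 = 1 − 0.19 = 0.81
  x1 | ~x1 = min(1, a+b) on (0.19, 0.81) = 1.00
  (x4 & ~x5) | (x1 | ~x1) = min(1, a+b) on (0.00, 1.00) = 1.00
  → value = 1.0000
|0.8100 − 1.0000| = 0.190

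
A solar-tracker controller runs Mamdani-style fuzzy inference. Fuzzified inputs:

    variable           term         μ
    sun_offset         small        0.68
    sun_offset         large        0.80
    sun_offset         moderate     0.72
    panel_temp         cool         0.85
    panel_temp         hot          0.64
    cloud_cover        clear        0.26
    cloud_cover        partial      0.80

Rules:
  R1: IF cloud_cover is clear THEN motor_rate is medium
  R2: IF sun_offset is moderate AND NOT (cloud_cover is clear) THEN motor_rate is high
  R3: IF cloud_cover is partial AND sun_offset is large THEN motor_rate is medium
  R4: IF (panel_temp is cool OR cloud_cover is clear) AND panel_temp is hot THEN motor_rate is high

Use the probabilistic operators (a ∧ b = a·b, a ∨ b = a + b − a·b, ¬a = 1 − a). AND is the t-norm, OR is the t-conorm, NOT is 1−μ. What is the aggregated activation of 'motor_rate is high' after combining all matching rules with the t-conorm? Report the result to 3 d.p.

R1: clear=0.26 → w = 0.2600
R2: moderate=0.72, ¬clear=1−0.26=0.74; AND[a·b] → w = 0.5328
R3: partial=0.80, large=0.80; AND[a·b] → w = 0.6400
R4: (cool=0.85 OR clear=0.26) = 0.8890; AND[a·b] with hot=0.64 → w = 0.5690
Rules with consequent 'high': {R2, R4} → strengths 0.5328, 0.5690
Aggregate via t-conorm [a + b − a·b]: 0.7986

0.799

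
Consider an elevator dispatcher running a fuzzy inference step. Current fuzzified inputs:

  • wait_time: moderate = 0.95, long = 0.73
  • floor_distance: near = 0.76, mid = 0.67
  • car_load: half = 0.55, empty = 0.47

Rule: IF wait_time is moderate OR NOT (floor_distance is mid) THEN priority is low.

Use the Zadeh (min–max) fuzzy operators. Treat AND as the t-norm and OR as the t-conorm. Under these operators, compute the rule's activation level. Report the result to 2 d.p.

0.95

firing strength: moderate=0.95, ¬mid=1−0.67=0.33; OR[max(a, b)] → w = 0.95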